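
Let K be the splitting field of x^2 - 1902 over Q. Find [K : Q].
[K : Q] = 2

f(x) = x^2 - 1902 factors as (x - √1902)(x + √1902). The splitting field is K = Q(√1902). Since 1902 is squarefree and > 1, it is not a perfect square, so x^2 - 1902 is irreducible over Q and [Q(√1902) : Q] = 2. Hence [K : Q] = 2.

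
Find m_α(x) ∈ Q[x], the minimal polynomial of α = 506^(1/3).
m_α(x) = x^3 - 506

α satisfies α^3 = 506, so x^3 - 506 annihilates α. By the rational root test, a rational root p/q (in lowest terms) of x^3 - 506 would satisfy p^3 = 506 q^3, forcing q = 1 and p^3 = 506; but 506 is not a perfect cube, contradiction. A monic cubic over Q with no rational root is irreducible (any nontrivial factorization would include a linear factor). Hence x^3 - 506 is the minimal polynomial of α, and in particular [Q(α):Q] = 3.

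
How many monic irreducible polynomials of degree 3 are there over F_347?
There are 13927192 monic irreducible polynomials of degree 3 over F_347

Each element of F_{347^3} that lies in no proper subfield is a root of exactly one monic irreducible of degree 3 over F_347, and each such polynomial has 3 distinct roots in F_{347^3}. By Möbius inversion the count is N_347(3) = (1/3) Σ_{d|3} μ(3/d) · 347^d = (1/3)(μ(3)·347^1 + μ(1)·347^3) = 41781576/3 = 13927192.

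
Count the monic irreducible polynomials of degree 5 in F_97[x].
There are 1717468032 monic irreducible polynomials of degree 5 over F_97

Each element of F_{97^5} that lies in no proper subfield is a root of exactly one monic irreducible of degree 5 over F_97, and each such polynomial has 5 distinct roots in F_{97^5}. By Möbius inversion the count is N_97(5) = (1/5) Σ_{d|5} μ(5/d) · 97^d = (1/5)(μ(5)·97^1 + μ(1)·97^5) = 8587340160/5 = 1717468032.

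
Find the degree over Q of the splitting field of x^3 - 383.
[K : Q] = 6

The roots of x^3 - 383 are ∛383, ω∛383, ω^2∛383 where ω = e^(2πi/3) is a primitive cube root of unity, so K = Q(∛383, ω). Now [Q(∛383):Q] = 3 (since 383 is not a perfect cube, x^3 - 383 is irreducible) and [Q(ω):Q] = 2. Both 2 and 3 divide [K:Q], and [K:Q] ≤ 3·2 = 6, so [K:Q] = 6. (Equivalently: Q(∛383) ⊂ R but ω ∉ R, so [K : Q(∛383)] = 2.)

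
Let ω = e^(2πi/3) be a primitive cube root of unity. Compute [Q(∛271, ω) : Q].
[Q(∛271, ω) : Q] = 6

[Q(∛271):Q] = 3 (min poly x^3 - 271, irreducible since 271 is not a perfect cube). [Q(ω):Q] = 2 (min poly x^2 + x + 1). Since Q(∛271) ⊂ R and ω ∉ R, we have ω ∉ Q(∛271), so x^2 + x + 1 remains irreducible over Q(∛271) and [Q(∛271, ω) : Q(∛271)] = 2. By the tower law, [Q(∛271, ω) : Q] = 3 · 2 = 6. (In fact Q(∛271, ω) is the splitting field of x^3 - 271 over Q.)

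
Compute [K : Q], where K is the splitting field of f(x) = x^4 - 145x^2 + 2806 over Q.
[K : Q] = 4

Solving the quadratic in x^2: x^2 = (145 ± √(145^2 - 4·2806))/2 = (145 ± √9801)/2 = (145 ± 99)/2, giving x^2 = 23 or x^2 = 122. So f(x) = (x^2 - 23)(x^2 - 122) and the roots of f are ±√23, ±√122. Hence the splitting field is K = Q(√23, √122). Since 23 and 122 are distinct squarefree integers > 1, their product 2806 is not a perfect square, so √122 ∉ Q(√23). By the tower law [K:Q] = [Q(√23,√122):Q(√23)] · [Q(√23):Q] = 2 · 2 = 4.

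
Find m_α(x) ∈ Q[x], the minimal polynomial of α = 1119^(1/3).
m_α(x) = x^3 - 1119

α satisfies α^3 = 1119, so x^3 - 1119 annihilates α. By the rational root test, a rational root p/q (in lowest terms) of x^3 - 1119 would satisfy p^3 = 1119 q^3, forcing q = 1 and p^3 = 1119; but 1119 is not a perfect cube, contradiction. A monic cubic over Q with no rational root is irreducible (any nontrivial factorization would include a linear factor). Hence x^3 - 1119 is the minimal polynomial of α, and in particular [Q(α):Q] = 3.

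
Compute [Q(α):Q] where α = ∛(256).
[Q(α):Q] = 3

The minimal polynomial of α is x^3 - 256, irreducible over Q since 256 is not a perfect cube (so x^3 - 256 has no rational root). Hence [Q(α):Q] = deg(m_α) = 3.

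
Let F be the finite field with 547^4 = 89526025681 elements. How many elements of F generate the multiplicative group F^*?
There are φ(89526025680) = 18750504960 primitive elements

F_q^* is cyclic of order q - 1 = 89526025680. A cyclic group of order m has exactly φ(m) generators. Here m = 89526025680 = 2^4 · 3 · 5 · 7 · 13 · 137 · 29921, so the number of primitive elements is φ(89526025680) = 18750504960.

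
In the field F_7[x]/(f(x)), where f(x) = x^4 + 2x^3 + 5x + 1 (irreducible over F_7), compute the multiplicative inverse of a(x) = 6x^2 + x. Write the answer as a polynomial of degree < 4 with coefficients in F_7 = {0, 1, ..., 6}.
a(x)^(-1) ≡ 3x^3 + 3x^2 + 5x + 6 (mod f(x))

Since f is irreducible over F_7, F_7[x]/(f) is a field and a(x) ≠ 0 has an inverse. Apply the extended Euclidean algorithm to f(x) and a(x) in F_7[x]: f(x) = (6x^2 + 4x + 4)·a(x) + (x + 1);  a(x) = (6x + 2)·(x + 1) + (5). The last nonzero remainder is the constant 5 = gcd(f, a) in F_7. Back-substituting through the division chain expresses 5 = s(x)·a(x) + t(x)·f(x) with s(x) ≡ x^3 + x^2 + 4x + 2 (mod f), so (x^3 + x^2 + 4x + 2)·a(x) ≡ 5 (mod f). Multiplying by 5^(-1) ≡ 3 in F_7 gives a(x)^(-1) ≡ 3·(x^3 + x^2 + 4x + 2) ≡ 3x^3 + 3x^2 + 5x + 6 (mod f). Check: (6x^2 + x)·(3x^3 + 3x^2 + 5x + 6) = 4x^5 + 5x^3 + 6x^2 + 6x ≡ 1 (mod x^4 + 2x^3 + 5x + 1).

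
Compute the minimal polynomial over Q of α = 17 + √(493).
m_α(x) = x^2 - 34x - 204

From α - 17 = √(493), squaring gives (α - 17)^2 = 493, i.e. α^2 - 34α + 289 = 493, so α^2 - 34α - 204 = 0. The discriminant of x^2 - 34x - 204 is (-34)^2 - 4·(-204) = 1156 + 816 = 1972, and 4·(493) is not a perfect square in Q since 493 is squarefree and ≠ 1. Hence x^2 - 34x - 204 is irreducible over Q and is the minimal polynomial of α.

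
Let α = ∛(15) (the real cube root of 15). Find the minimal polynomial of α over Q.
m_α(x) = x^3 - 15

α satisfies α^3 = 15, so x^3 - 15 annihilates α. By the rational root test, a rational root p/q (in lowest terms) of x^3 - 15 would satisfy p^3 = 15 q^3, forcing q = 1 and p^3 = 15; but 15 is not a perfect cube, contradiction. A monic cubic over Q with no rational root is irreducible (any nontrivial factorization would include a linear factor). Hence x^3 - 15 is the minimal polynomial of α, and in particular [Q(α):Q] = 3.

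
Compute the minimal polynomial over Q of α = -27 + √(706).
m_α(x) = x^2 + 54x + 23

From α + 27 = √(706), squaring gives (α + 27)^2 = 706, i.e. α^2 + 54α + 729 = 706, so α^2 + 54α + 23 = 0. The discriminant of x^2 + 54x + 23 is (54)^2 - 4·(23) = 2916 - 92 = 2824, and 4·(706) is not a perfect square in Q since 706 is squarefree and ≠ 1. Hence x^2 + 54x + 23 is irreducible over Q and is the minimal polynomial of α.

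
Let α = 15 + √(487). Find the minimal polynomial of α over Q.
m_α(x) = x^2 - 30x - 262

From α - 15 = √(487), squaring gives (α - 15)^2 = 487, i.e. α^2 - 30α + 225 = 487, so α^2 - 30α - 262 = 0. The discriminant of x^2 - 30x - 262 is (-30)^2 - 4·(-262) = 900 + 1048 = 1948, and 4·(487) is not a perfect square in Q since 487 is squarefree and ≠ 1. Hence x^2 - 30x - 262 is irreducible over Q and is the minimal polynomial of α.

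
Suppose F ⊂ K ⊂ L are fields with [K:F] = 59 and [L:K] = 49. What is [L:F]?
[L:F] = 2891

The tower law says that for any tower of field extensions F ⊂ K ⊂ L with finite degrees, [L:F] = [L:K] · [K:F]. Here this gives [L:F] = 49 · 59 = 2891.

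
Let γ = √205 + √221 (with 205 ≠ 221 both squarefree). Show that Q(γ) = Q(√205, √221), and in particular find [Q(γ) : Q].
[Q(γ) : Q] = 4 (equivalently, Q(γ) = Q(√205, √221))

Obviously Q(γ) ⊆ Q(√205, √221), and [Q(√205, √221):Q] = 4 (since 205, 221 are distinct squarefree integers > 1 with 45305 not a perfect square). To show equality we compute the minimal polynomial of γ. From γ = √205 + √221: γ^2 = 205 + 2√(45305) + 221 = 426 + 2√(45305), so γ^2 - 426 = 2√(45305); squaring, (γ^2 - 426)^2 = 4·45305, i.e. γ^4 - 852γ^2 + 181476 - 181220 = 0, i.e. γ^4 - 852γ^2 + 256 = 0. So γ is a root of x^4 - 852x^2 + 256. This polynomial is irreducible over Q: it has no rational root (each ±√205 ± √221 is irrational), and any factorization into two quadratics over Q would force √(45305) ∈ Q (pairing opposite roots) or √205, √221 ∈ Q (other pairings), all impossible. Hence [Q(γ):Q] = 4 = [Q(√205, √221):Q], so Q(γ) = Q(√205, √221).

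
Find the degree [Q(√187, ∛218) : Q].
[Q(√187, ∛218) : Q] = 6

Let L = Q(√187, ∛218). Since Q(√187) ⊂ L and [Q(√187):Q] = 2, the tower law gives 2 | [L:Q]. Likewise Q(∛218) ⊂ L with [Q(∛218):Q] = 3 (because 218 is not a perfect cube), so 3 | [L:Q]. As gcd(2,3) = 1, [L:Q] is divisible by 6. Conversely L is generated over Q by √187 and ∛218, so [L:Q] ≤ 2·3 = 6. Therefore [Q(√187, ∛218) : Q] = 6.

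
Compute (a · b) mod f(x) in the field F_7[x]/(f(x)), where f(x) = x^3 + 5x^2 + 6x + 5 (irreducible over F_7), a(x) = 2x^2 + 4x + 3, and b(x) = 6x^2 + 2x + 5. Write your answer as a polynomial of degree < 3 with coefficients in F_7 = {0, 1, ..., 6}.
a · b ≡ 5x^2 + 4x (mod f(x))

Multiply in F_7[x]: a(x)·b(x) = (2x^2 + 4x + 3)·(6x^2 + 2x + 5) = 5x^4 + x^2 + 5x + 1. This has degree ≥ 3, so divide by f(x) over F_7: 5x^4 + x^2 + 5x + 1 = (5x + 3)·(x^3 + 5x^2 + 6x + 5) + (5x^2 + 4x). Hence a·b ≡ 5x^2 + 4x (mod f). (F_7[x]/(f) is a field with 7^3 = 343 elements since f is irreducible of degree 3.)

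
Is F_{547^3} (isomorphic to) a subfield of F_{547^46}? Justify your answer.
No: F_{547^3} is not a subfield of F_{547^46}

F_{p^m} embeds in F_{p^n} iff m | n. Here 3 ∤ 46 (since 46 = 15·3 + 1 with remainder 1 ≠ 0), so F_{547^3} is not a subfield of F_{547^46}. Equivalently: if it were, the tower law would give 3 = [F_{547^3}:F_547] dividing [F_{547^46}:F_547] = 46, contradiction.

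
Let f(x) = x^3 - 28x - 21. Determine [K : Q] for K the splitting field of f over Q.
[K : Q] = 6

By the rational root test, any rational root of the monic integer polynomial f(x) = x^3 - 28x - 21 must be an integer dividing the constant term -21, i.e. one of ±{1, 3, 7, 21}. Evaluating: f(1) = -48, f(-1) = 6, f(3) = -78, f(-3) = 36, f(7) = 126, f(-7) = -168, f(21) = 8652, f(-21) = -8694; none is 0, so f has no rational root and is therefore irreducible over Q (a cubic with no linear factor over a field is irreducible). For an irreducible cubic, the Galois group is A_3 or S_3 according as the discriminant disc(f) = -4a^3 - 27b^2 = -4·(-28)^3 - 27·(-21)^2 = 75901 is or is not a square in Q. Here disc(f) = 75901 is not a perfect square in Q, so the Galois group of f over Q is not contained in A_3 and must be all of S_3. The splitting field has degree |S_3| = 6 over Q, so [K : Q] = 6.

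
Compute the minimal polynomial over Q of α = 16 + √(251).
m_α(x) = x^2 - 32x + 5

From α - 16 = √(251), squaring gives (α - 16)^2 = 251, i.e. α^2 - 32α + 256 = 251, so α^2 - 32α + 5 = 0. The discriminant of x^2 - 32x + 5 is (-32)^2 - 4·(5) = 1024 - 20 = 1004, and 4·(251) is not a perfect square in Q since 251 is squarefree and ≠ 1. Hence x^2 - 32x + 5 is irreducible over Q and is the minimal polynomial of α.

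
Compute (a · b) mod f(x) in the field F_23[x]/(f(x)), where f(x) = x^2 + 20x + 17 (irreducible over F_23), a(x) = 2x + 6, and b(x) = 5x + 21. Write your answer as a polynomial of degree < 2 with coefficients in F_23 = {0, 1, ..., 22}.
a · b ≡ 10x + 2 (mod f(x))

Multiply in F_23[x]: a(x)·b(x) = (2x + 6)·(5x + 21) = 10x^2 + 3x + 11. This has degree ≥ 2, so divide by f(x) over F_23: 10x^2 + 3x + 11 = (10)·(x^2 + 20x + 17) + (10x + 2). Hence a·b ≡ 10x + 2 (mod f). (F_23[x]/(f) is a field with 23^2 = 529 elements since f is irreducible of degree 2.)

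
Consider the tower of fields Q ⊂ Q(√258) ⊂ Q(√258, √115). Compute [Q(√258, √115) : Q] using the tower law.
[Q(√258, √115) : Q] = 4

[Q(√258):Q] = 2 (min poly x^2 - 258, irreducible since 258 is squarefree > 1). For the top step, suppose √115 ∈ Q(√258), say √115 = c + d√258 with c, d ∈ Q. Squaring: 115 = c^2 + 258d^2 + 2cd√258. Since √258 ∉ Q this forces 2cd = 0. If d = 0 then √115 = c ∈ Q, contradicting 115 squarefree > 1. If c = 0 then 115 = 258d^2, so 258·115 = (258d)^2 is a perfect square in Q — but 258·115 = 29670 is not a perfect square (since 258 and 115 are distinct squarefree integers). Contradiction. Hence √115 ∉ Q(√258), so x^2 - 115 stays irreducible over Q(√258) and [Q(√258, √115) : Q(√258)] = 2. By the tower law, [Q(√258, √115) : Q] = 2 · 2 = 4.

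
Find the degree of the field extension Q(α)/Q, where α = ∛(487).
[Q(α):Q] = 3

The minimal polynomial of α is x^3 - 487, irreducible over Q since 487 is not a perfect cube (so x^3 - 487 has no rational root). Hence [Q(α):Q] = deg(m_α) = 3.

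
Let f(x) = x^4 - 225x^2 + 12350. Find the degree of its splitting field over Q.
[K : Q] = 4

Solving the quadratic in x^2: x^2 = (225 ± √(225^2 - 4·12350))/2 = (225 ± √1225)/2 = (225 ± 35)/2, giving x^2 = 130 or x^2 = 95. So f(x) = (x^2 - 130)(x^2 - 95) and the roots of f are ±√130, ±√95. Hence the splitting field is K = Q(√130, √95). Since 130 and 95 are distinct squarefree integers > 1, their product 12350 is not a perfect square, so √95 ∉ Q(√130). By the tower law [K:Q] = [Q(√130,√95):Q(√130)] · [Q(√130):Q] = 2 · 2 = 4.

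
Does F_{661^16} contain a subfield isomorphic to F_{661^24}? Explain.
No: F_{661^24} is not a subfield of F_{661^16}

F_{p^m} embeds in F_{p^n} iff m | n. Here 24 ∤ 16 (since 16 = 0·24 + 16 with remainder 16 ≠ 0), so F_{661^24} is not a subfield of F_{661^16}. Equivalently: if it were, the tower law would give 24 = [F_{661^24}:F_661] dividing [F_{661^16}:F_661] = 16, contradiction.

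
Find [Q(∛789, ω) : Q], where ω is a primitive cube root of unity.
[Q(∛789, ω) : Q] = 6

[Q(∛789):Q] = 3 (min poly x^3 - 789, irreducible since 789 is not a perfect cube). [Q(ω):Q] = 2 (min poly x^2 + x + 1). Since Q(∛789) ⊂ R and ω ∉ R, we have ω ∉ Q(∛789), so x^2 + x + 1 remains irreducible over Q(∛789) and [Q(∛789, ω) : Q(∛789)] = 2. By the tower law, [Q(∛789, ω) : Q] = 3 · 2 = 6. (In fact Q(∛789, ω) is the splitting field of x^3 - 789 over Q.)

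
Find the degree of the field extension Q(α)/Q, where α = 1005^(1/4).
[Q(α):Q] = 4

α is a root of x^4 - 1005. By Eisenstein's criterion at the prime p = 3 (which divides the constant term 1005 but p^2 = 9 does not, since 1005 is squarefree), x^4 - 1005 is irreducible over Q. Hence [Q(α):Q] = 4.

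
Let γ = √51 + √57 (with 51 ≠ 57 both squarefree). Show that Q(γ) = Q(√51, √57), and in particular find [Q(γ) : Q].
[Q(γ) : Q] = 4 (equivalently, Q(γ) = Q(√51, √57))

Obviously Q(γ) ⊆ Q(√51, √57), and [Q(√51, √57):Q] = 4 (since 51, 57 are distinct squarefree integers > 1 with 2907 not a perfect square). To show equality we compute the minimal polynomial of γ. From γ = √51 + √57: γ^2 = 51 + 2√(2907) + 57 = 108 + 2√(2907), so γ^2 - 108 = 2√(2907); squaring, (γ^2 - 108)^2 = 4·2907, i.e. γ^4 - 216γ^2 + 11664 - 11628 = 0, i.e. γ^4 - 216γ^2 + 36 = 0. So γ is a root of x^4 - 216x^2 + 36. This polynomial is irreducible over Q: it has no rational root (each ±√51 ± √57 is irrational), and any factorization into two quadratics over Q would force √(2907) ∈ Q (pairing opposite roots) or √51, √57 ∈ Q (other pairings), all impossible. Hence [Q(γ):Q] = 4 = [Q(√51, √57):Q], so Q(γ) = Q(√51, √57).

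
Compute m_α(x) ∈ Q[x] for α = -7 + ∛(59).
m_α(x) = x^3 + 21x^2 + 147x + 284

Set β = α + 7 = ∛(59), so β^3 = 59. Then (α + 7)^3 - 59 = 0, i.e. α is a root of g(x) = (x + 7)^3 - 59 = x^3 + 21x^2 + 147x + 284. Since g(x) = h(x + 7) where h(x) = x^3 - 59, and h is irreducible over Q (because 59 is not a perfect cube, so h has no rational root, and a monic cubic with no rational root is irreducible), g is also irreducible (irreducibility is preserved under the substitution x → x + 7). Hence m_α(x) = x^3 + 21x^2 + 147x + 284.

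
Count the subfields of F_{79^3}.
F_{79^3} has 2 subfields

The subfields of F_{p^n} are exactly the fields F_{p^d} for d | n (each is the fixed field of the unique index-d subgroup of Gal(F_{p^n}/F_p) ≅ Z/nZ). The divisors of n = 3 are {1, 3}, giving 2 subfields: F_{79^1}, F_{79^3}.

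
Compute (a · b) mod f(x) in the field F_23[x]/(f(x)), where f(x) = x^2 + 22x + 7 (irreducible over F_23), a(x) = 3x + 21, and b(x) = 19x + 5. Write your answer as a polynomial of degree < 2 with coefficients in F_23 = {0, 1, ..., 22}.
a · b ≡ 11x + 5 (mod f(x))

Multiply in F_23[x]: a(x)·b(x) = (3x + 21)·(19x + 5) = 11x^2 + 13. This has degree ≥ 2, so divide by f(x) over F_23: 11x^2 + 13 = (11)·(x^2 + 22x + 7) + (11x + 5). Hence a·b ≡ 11x + 5 (mod f). (F_23[x]/(f) is a field with 23^2 = 529 elements since f is irreducible of degree 2.)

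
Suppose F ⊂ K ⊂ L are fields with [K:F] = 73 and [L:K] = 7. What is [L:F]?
[L:F] = 511

The tower law says that for any tower of field extensions F ⊂ K ⊂ L with finite degrees, [L:F] = [L:K] · [K:F]. Here this gives [L:F] = 7 · 73 = 511.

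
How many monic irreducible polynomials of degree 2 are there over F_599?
There are 179101 monic irreducible polynomials of degree 2 over F_599

Each element of F_{599^2} that lies in no proper subfield is a root of exactly one monic irreducible of degree 2 over F_599, and each such polynomial has 2 distinct roots in F_{599^2}. By Möbius inversion the count is N_599(2) = (1/2) Σ_{d|2} μ(2/d) · 599^d = (1/2)(μ(2)·599^1 + μ(1)·599^2) = 358202/2 = 179101.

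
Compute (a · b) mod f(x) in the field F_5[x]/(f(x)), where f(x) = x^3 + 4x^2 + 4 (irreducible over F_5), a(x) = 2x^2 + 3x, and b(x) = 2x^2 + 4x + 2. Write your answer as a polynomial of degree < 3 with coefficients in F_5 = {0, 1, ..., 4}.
a · b ≡ 4x^2 + 3 (mod f(x))

Multiply in F_5[x]: a(x)·b(x) = (2x^2 + 3x)·(2x^2 + 4x + 2) = 4x^4 + 4x^3 + x^2 + x. This has degree ≥ 3, so divide by f(x) over F_5: 4x^4 + 4x^3 + x^2 + x = (4x + 3)·(x^3 + 4x^2 + 4) + (4x^2 + 3). Hence a·b ≡ 4x^2 + 3 (mod f). (F_5[x]/(f) is a field with 5^3 = 125 elements since f is irreducible of degree 3.)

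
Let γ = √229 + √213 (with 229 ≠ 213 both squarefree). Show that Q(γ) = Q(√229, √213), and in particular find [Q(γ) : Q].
[Q(γ) : Q] = 4 (equivalently, Q(γ) = Q(√229, √213))

Obviously Q(γ) ⊆ Q(√229, √213), and [Q(√229, √213):Q] = 4 (since 229, 213 are distinct squarefree integers > 1 with 48777 not a perfect square). To show equality we compute the minimal polynomial of γ. From γ = √229 + √213: γ^2 = 229 + 2√(48777) + 213 = 442 + 2√(48777), so γ^2 - 442 = 2√(48777); squaring, (γ^2 - 442)^2 = 4·48777, i.e. γ^4 - 884γ^2 + 195364 - 195108 = 0, i.e. γ^4 - 884γ^2 + 256 = 0. So γ is a root of x^4 - 884x^2 + 256. This polynomial is irreducible over Q: it has no rational root (each ±√229 ± √213 is irrational), and any factorization into two quadratics over Q would force √(48777) ∈ Q (pairing opposite roots) or √229, √213 ∈ Q (other pairings), all impossible. Hence [Q(γ):Q] = 4 = [Q(√229, √213):Q], so Q(γ) = Q(√229, √213).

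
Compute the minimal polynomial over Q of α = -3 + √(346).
m_α(x) = x^2 + 6x - 337

From α + 3 = √(346), squaring gives (α + 3)^2 = 346, i.e. α^2 + 6α + 9 = 346, so α^2 + 6α - 337 = 0. The discriminant of x^2 + 6x - 337 is (6)^2 - 4·(-337) = 36 + 1348 = 1384, and 4·(346) is not a perfect square in Q since 346 is squarefree and ≠ 1. Hence x^2 + 6x - 337 is irreducible over Q and is the minimal polynomial of α.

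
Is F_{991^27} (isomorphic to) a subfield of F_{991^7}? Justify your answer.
No: F_{991^27} is not a subfield of F_{991^7}

F_{p^m} embeds in F_{p^n} iff m | n. Here 27 ∤ 7 (since 7 = 0·27 + 7 with remainder 7 ≠ 0), so F_{991^27} is not a subfield of F_{991^7}. Equivalently: if it were, the tower law would give 27 = [F_{991^27}:F_991] dividing [F_{991^7}:F_991] = 7, contradiction.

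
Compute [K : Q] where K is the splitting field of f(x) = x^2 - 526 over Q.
[K : Q] = 2

f(x) = x^2 - 526 factors as (x - √526)(x + √526). The splitting field is K = Q(√526). Since 526 is squarefree and > 1, it is not a perfect square, so x^2 - 526 is irreducible over Q and [Q(√526) : Q] = 2. Hence [K : Q] = 2.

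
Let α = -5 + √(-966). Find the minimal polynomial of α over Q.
m_α(x) = x^2 + 10x + 991

From α + 5 = √(-966), squaring gives (α + 5)^2 = -966, i.e. α^2 + 10α + 25 = -966, so α^2 + 10α + 991 = 0. The discriminant of x^2 + 10x + 991 is (10)^2 - 4·(991) = 100 - 3964 = -3864, and 4·(-966) is not a perfect square in Q since -966 is squarefree and ≠ 1. Hence x^2 + 10x + 991 is irreducible over Q and is the minimal polynomial of α.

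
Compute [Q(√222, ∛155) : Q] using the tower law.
[Q(√222, ∛155) : Q] = 6

Let L = Q(√222, ∛155). Since Q(√222) ⊂ L and [Q(√222):Q] = 2, the tower law gives 2 | [L:Q]. Likewise Q(∛155) ⊂ L with [Q(∛155):Q] = 3 (because 155 is not a perfect cube), so 3 | [L:Q]. As gcd(2,3) = 1, [L:Q] is divisible by 6. Conversely L is generated over Q by √222 and ∛155, so [L:Q] ≤ 2·3 = 6. Therefore [Q(√222, ∛155) : Q] = 6.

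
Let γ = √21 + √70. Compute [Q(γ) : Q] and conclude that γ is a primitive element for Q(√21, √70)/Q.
[Q(γ) : Q] = 4 (equivalently, Q(γ) = Q(√21, √70))

Obviously Q(γ) ⊆ Q(√21, √70), and [Q(√21, √70):Q] = 4 (since 21, 70 are distinct squarefree integers > 1 with 1470 not a perfect square). To show equality we compute the minimal polynomial of γ. From γ = √21 + √70: γ^2 = 21 + 2√(1470) + 70 = 91 + 2√(1470), so γ^2 - 91 = 2√(1470); squaring, (γ^2 - 91)^2 = 4·1470, i.e. γ^4 - 182γ^2 + 8281 - 5880 = 0, i.e. γ^4 - 182γ^2 + 2401 = 0. So γ is a root of x^4 - 182x^2 + 2401. This polynomial is irreducible over Q: it has no rational root (each ±√21 ± √70 is irrational), and any factorization into two quadratics over Q would force √(1470) ∈ Q (pairing opposite roots) or √21, √70 ∈ Q (other pairings), all impossible. Hence [Q(γ):Q] = 4 = [Q(√21, √70):Q], so Q(γ) = Q(√21, √70).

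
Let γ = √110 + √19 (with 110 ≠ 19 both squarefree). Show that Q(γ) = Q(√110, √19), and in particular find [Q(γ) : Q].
[Q(γ) : Q] = 4 (equivalently, Q(γ) = Q(√110, √19))

Obviously Q(γ) ⊆ Q(√110, √19), and [Q(√110, √19):Q] = 4 (since 110, 19 are distinct squarefree integers > 1 with 2090 not a perfect square). To show equality we compute the minimal polynomial of γ. From γ = √110 + √19: γ^2 = 110 + 2√(2090) + 19 = 129 + 2√(2090), so γ^2 - 129 = 2√(2090); squaring, (γ^2 - 129)^2 = 4·2090, i.e. γ^4 - 258γ^2 + 16641 - 8360 = 0, i.e. γ^4 - 258γ^2 + 8281 = 0. So γ is a root of x^4 - 258x^2 + 8281. This polynomial is irreducible over Q: it has no rational root (each ±√110 ± √19 is irrational), and any factorization into two quadratics over Q would force √(2090) ∈ Q (pairing opposite roots) or √110, √19 ∈ Q (other pairings), all impossible. Hence [Q(γ):Q] = 4 = [Q(√110, √19):Q], so Q(γ) = Q(√110, √19).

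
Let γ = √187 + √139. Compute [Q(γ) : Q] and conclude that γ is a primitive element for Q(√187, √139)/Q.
[Q(γ) : Q] = 4 (equivalently, Q(γ) = Q(√187, √139))

Obviously Q(γ) ⊆ Q(√187, √139), and [Q(√187, √139):Q] = 4 (since 187, 139 are distinct squarefree integers > 1 with 25993 not a perfect square). To show equality we compute the minimal polynomial of γ. From γ = √187 + √139: γ^2 = 187 + 2√(25993) + 139 = 326 + 2√(25993), so γ^2 - 326 = 2√(25993); squaring, (γ^2 - 326)^2 = 4·25993, i.e. γ^4 - 652γ^2 + 106276 - 103972 = 0, i.e. γ^4 - 652γ^2 + 2304 = 0. So γ is a root of x^4 - 652x^2 + 2304. This polynomial is irreducible over Q: it has no rational root (each ±√187 ± √139 is irrational), and any factorization into two quadratics over Q would force √(25993) ∈ Q (pairing opposite roots) or √187, √139 ∈ Q (other pairings), all impossible. Hence [Q(γ):Q] = 4 = [Q(√187, √139):Q], so Q(γ) = Q(√187, √139).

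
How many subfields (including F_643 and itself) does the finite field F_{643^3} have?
F_{643^3} has 2 subfields

The subfields of F_{p^n} are exactly the fields F_{p^d} for d | n (each is the fixed field of the unique index-d subgroup of Gal(F_{p^n}/F_p) ≅ Z/nZ). The divisors of n = 3 are {1, 3}, giving 2 subfields: F_{643^1}, F_{643^3}.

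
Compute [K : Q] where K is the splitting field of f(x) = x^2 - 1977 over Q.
[K : Q] = 2

f(x) = x^2 - 1977 factors as (x - √1977)(x + √1977). The splitting field is K = Q(√1977). Since 1977 is squarefree and > 1, it is not a perfect square, so x^2 - 1977 is irreducible over Q and [Q(√1977) : Q] = 2. Hence [K : Q] = 2.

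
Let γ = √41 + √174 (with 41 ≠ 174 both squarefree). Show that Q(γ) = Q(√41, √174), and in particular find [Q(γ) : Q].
[Q(γ) : Q] = 4 (equivalently, Q(γ) = Q(√41, √174))

Obviously Q(γ) ⊆ Q(√41, √174), and [Q(√41, √174):Q] = 4 (since 41, 174 are distinct squarefree integers > 1 with 7134 not a perfect square). To show equality we compute the minimal polynomial of γ. From γ = √41 + √174: γ^2 = 41 + 2√(7134) + 174 = 215 + 2√(7134), so γ^2 - 215 = 2√(7134); squaring, (γ^2 - 215)^2 = 4·7134, i.e. γ^4 - 430γ^2 + 46225 - 28536 = 0, i.e. γ^4 - 430γ^2 + 17689 = 0. So γ is a root of x^4 - 430x^2 + 17689. This polynomial is irreducible over Q: it has no rational root (each ±√41 ± √174 is irrational), and any factorization into two quadratics over Q would force √(7134) ∈ Q (pairing opposite roots) or √41, √174 ∈ Q (other pairings), all impossible. Hence [Q(γ):Q] = 4 = [Q(√41, √174):Q], so Q(γ) = Q(√41, √174).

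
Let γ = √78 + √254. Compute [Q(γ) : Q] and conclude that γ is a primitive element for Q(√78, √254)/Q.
[Q(γ) : Q] = 4 (equivalently, Q(γ) = Q(√78, √254))

Obviously Q(γ) ⊆ Q(√78, √254), and [Q(√78, √254):Q] = 4 (since 78, 254 are distinct squarefree integers > 1 with 19812 not a perfect square). To show equality we compute the minimal polynomial of γ. From γ = √78 + √254: γ^2 = 78 + 2√(19812) + 254 = 332 + 2√(19812), so γ^2 - 332 = 2√(19812); squaring, (γ^2 - 332)^2 = 4·19812, i.e. γ^4 - 664γ^2 + 110224 - 79248 = 0, i.e. γ^4 - 664γ^2 + 30976 = 0. So γ is a root of x^4 - 664x^2 + 30976. This polynomial is irreducible over Q: it has no rational root (each ±√78 ± √254 is irrational), and any factorization into two quadratics over Q would force √(19812) ∈ Q (pairing opposite roots) or √78, √254 ∈ Q (other pairings), all impossible. Hence [Q(γ):Q] = 4 = [Q(√78, √254):Q], so Q(γ) = Q(√78, √254).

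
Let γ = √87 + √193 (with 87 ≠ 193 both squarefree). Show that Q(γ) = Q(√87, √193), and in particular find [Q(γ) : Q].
[Q(γ) : Q] = 4 (equivalently, Q(γ) = Q(√87, √193))

Obviously Q(γ) ⊆ Q(√87, √193), and [Q(√87, √193):Q] = 4 (since 87, 193 are distinct squarefree integers > 1 with 16791 not a perfect square). To show equality we compute the minimal polynomial of γ. From γ = √87 + √193: γ^2 = 87 + 2√(16791) + 193 = 280 + 2√(16791), so γ^2 - 280 = 2√(16791); squaring, (γ^2 - 280)^2 = 4·16791, i.e. γ^4 - 560γ^2 + 78400 - 67164 = 0, i.e. γ^4 - 560γ^2 + 11236 = 0. So γ is a root of x^4 - 560x^2 + 11236. This polynomial is irreducible over Q: it has no rational root (each ±√87 ± √193 is irrational), and any factorization into two quadratics over Q would force √(16791) ∈ Q (pairing opposite roots) or √87, √193 ∈ Q (other pairings), all impossible. Hence [Q(γ):Q] = 4 = [Q(√87, √193):Q], so Q(γ) = Q(√87, √193).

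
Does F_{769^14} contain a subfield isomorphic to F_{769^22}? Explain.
No: F_{769^22} is not a subfield of F_{769^14}

F_{p^m} embeds in F_{p^n} iff m | n. Here 22 ∤ 14 (since 14 = 0·22 + 14 with remainder 14 ≠ 0), so F_{769^22} is not a subfield of F_{769^14}. Equivalently: if it were, the tower law would give 22 = [F_{769^22}:F_769] dividing [F_{769^14}:F_769] = 14, contradiction.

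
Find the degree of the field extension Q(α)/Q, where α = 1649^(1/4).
[Q(α):Q] = 4

α is a root of x^4 - 1649. By Eisenstein's criterion at the prime p = 17 (which divides the constant term 1649 but p^2 = 289 does not, since 1649 is squarefree), x^4 - 1649 is irreducible over Q. Hence [Q(α):Q] = 4.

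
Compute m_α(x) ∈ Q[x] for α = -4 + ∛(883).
m_α(x) = x^3 + 12x^2 + 48x - 819

Set β = α + 4 = ∛(883), so β^3 = 883. Then (α + 4)^3 - 883 = 0, i.e. α is a root of g(x) = (x + 4)^3 - 883 = x^3 + 12x^2 + 48x - 819. Since g(x) = h(x + 4) where h(x) = x^3 - 883, and h is irreducible over Q (because 883 is not a perfect cube, so h has no rational root, and a monic cubic with no rational root is irreducible), g is also irreducible (irreducibility is preserved under the substitution x → x + 4). Hence m_α(x) = x^3 + 12x^2 + 48x - 819.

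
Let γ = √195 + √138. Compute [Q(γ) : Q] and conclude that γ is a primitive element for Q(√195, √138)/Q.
[Q(γ) : Q] = 4 (equivalently, Q(γ) = Q(√195, √138))

Obviously Q(γ) ⊆ Q(√195, √138), and [Q(√195, √138):Q] = 4 (since 195, 138 are distinct squarefree integers > 1 with 26910 not a perfect square). To show equality we compute the minimal polynomial of γ. From γ = √195 + √138: γ^2 = 195 + 2√(26910) + 138 = 333 + 2√(26910), so γ^2 - 333 = 2√(26910); squaring, (γ^2 - 333)^2 = 4·26910, i.e. γ^4 - 666γ^2 + 110889 - 107640 = 0, i.e. γ^4 - 666γ^2 + 3249 = 0. So γ is a root of x^4 - 666x^2 + 3249. This polynomial is irreducible over Q: it has no rational root (each ±√195 ± √138 is irrational), and any factorization into two quadratics over Q would force √(26910) ∈ Q (pairing opposite roots) or √195, √138 ∈ Q (other pairings), all impossible. Hence [Q(γ):Q] = 4 = [Q(√195, √138):Q], so Q(γ) = Q(√195, √138).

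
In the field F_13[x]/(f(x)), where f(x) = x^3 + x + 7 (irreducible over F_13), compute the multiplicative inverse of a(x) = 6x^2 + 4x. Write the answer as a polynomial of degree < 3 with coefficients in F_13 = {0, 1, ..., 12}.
a(x)^(-1) ≡ 4x + 6 (mod f(x))

Since f is irreducible over F_13, F_13[x]/(f) is a field and a(x) ≠ 0 has an inverse. Apply the extended Euclidean algorithm to f(x) and a(x) in F_13[x]: f(x) = (11x + 10)·a(x) + (7). The last nonzero remainder is the constant 7 = gcd(f, a) in F_13. Back-substituting through the division chain expresses 7 = s(x)·a(x) + t(x)·f(x) with s(x) ≡ 2x + 3 (mod f), so (2x + 3)·a(x) ≡ 7 (mod f). Multiplying by 7^(-1) ≡ 2 in F_13 gives a(x)^(-1) ≡ 2·(2x + 3) ≡ 4x + 6 (mod f). Check: (6x^2 + 4x)·(4x + 6) = 11x^3 + 11x ≡ 1 (mod x^3 + x + 7).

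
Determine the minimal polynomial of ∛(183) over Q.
m_α(x) = x^3 - 183

α satisfies α^3 = 183, so x^3 - 183 annihilates α. By the rational root test, a rational root p/q (in lowest terms) of x^3 - 183 would satisfy p^3 = 183 q^3, forcing q = 1 and p^3 = 183; but 183 is not a perfect cube, contradiction. A monic cubic over Q with no rational root is irreducible (any nontrivial factorization would include a linear factor). Hence x^3 - 183 is the minimal polynomial of α, and in particular [Q(α):Q] = 3.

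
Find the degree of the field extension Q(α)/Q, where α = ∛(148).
[Q(α):Q] = 3

The minimal polynomial of α is x^3 - 148, irreducible over Q since 148 is not a perfect cube (so x^3 - 148 has no rational root). Hence [Q(α):Q] = deg(m_α) = 3.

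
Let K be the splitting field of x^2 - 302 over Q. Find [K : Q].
[K : Q] = 2

f(x) = x^2 - 302 factors as (x - √302)(x + √302). The splitting field is K = Q(√302). Since 302 is squarefree and > 1, it is not a perfect square, so x^2 - 302 is irreducible over Q and [Q(√302) : Q] = 2. Hence [K : Q] = 2.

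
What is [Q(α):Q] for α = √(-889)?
[Q(α):Q] = 2

[Q(α):Q] equals the degree of the minimal polynomial of α. Here α^2 = -889 and x^2 + 889 is irreducible (d = -889 is squarefree, ≠ 1, hence not a square), so deg(m_α) = 2. Thus [Q(α):Q] = 2.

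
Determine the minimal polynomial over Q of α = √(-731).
m_α(x) = x^2 + 731

α satisfies α^2 + 731 = 0, so x^2 + 731 annihilates α. Since d = -731 is squarefree and ≠ 1, it is not a perfect square in Q, so x^2 + 731 has no rational root and is therefore irreducible over Q (a degree-2 polynomial over a field is irreducible iff it has no root). Hence m_α(x) = x^2 + 731.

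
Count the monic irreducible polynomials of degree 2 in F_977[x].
There are 476776 monic irreducible polynomials of degree 2 over F_977

Each element of F_{977^2} that lies in no proper subfield is a root of exactly one monic irreducible of degree 2 over F_977, and each such polynomial has 2 distinct roots in F_{977^2}. By Möbius inversion the count is N_977(2) = (1/2) Σ_{d|2} μ(2/d) · 977^d = (1/2)(μ(2)·977^1 + μ(1)·977^2) = 953552/2 = 476776.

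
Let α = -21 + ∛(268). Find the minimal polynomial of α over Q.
m_α(x) = x^3 + 63x^2 + 1323x + 8993

Set β = α + 21 = ∛(268), so β^3 = 268. Then (α + 21)^3 - 268 = 0, i.e. α is a root of g(x) = (x + 21)^3 - 268 = x^3 + 63x^2 + 1323x + 8993. Since g(x) = h(x + 21) where h(x) = x^3 - 268, and h is irreducible over Q (because 268 is not a perfect cube, so h has no rational root, and a monic cubic with no rational root is irreducible), g is also irreducible (irreducibility is preserved under the substitution x → x + 21). Hence m_α(x) = x^3 + 63x^2 + 1323x + 8993.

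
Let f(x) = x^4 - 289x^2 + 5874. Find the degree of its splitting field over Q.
[K : Q] = 4

Solving the quadratic in x^2: x^2 = (289 ± √(289^2 - 4·5874))/2 = (289 ± √60025)/2 = (289 ± 245)/2, giving x^2 = 22 or x^2 = 267. So f(x) = (x^2 - 22)(x^2 - 267) and the roots of f are ±√22, ±√267. Hence the splitting field is K = Q(√22, √267). Since 22 and 267 are distinct squarefree integers > 1, their product 5874 is not a perfect square, so √267 ∉ Q(√22). By the tower law [K:Q] = [Q(√22,√267):Q(√22)] · [Q(√22):Q] = 2 · 2 = 4.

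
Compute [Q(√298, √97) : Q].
[Q(√298, √97) : Q] = 4

[Q(√298):Q] = 2 (min poly x^2 - 298, irreducible since 298 is squarefree > 1). For the top step, suppose √97 ∈ Q(√298), say √97 = c + d√298 with c, d ∈ Q. Squaring: 97 = c^2 + 298d^2 + 2cd√298. Since √298 ∉ Q this forces 2cd = 0. If d = 0 then √97 = c ∈ Q, contradicting 97 squarefree > 1. If c = 0 then 97 = 298d^2, so 298·97 = (298d)^2 is a perfect square in Q — but 298·97 = 28906 is not a perfect square (since 298 and 97 are distinct squarefree integers). Contradiction. Hence √97 ∉ Q(√298), so x^2 - 97 stays irreducible over Q(√298) and [Q(√298, √97) : Q(√298)] = 2. By the tower law, [Q(√298, √97) : Q] = 2 · 2 = 4.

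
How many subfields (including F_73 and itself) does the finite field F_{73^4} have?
F_{73^4} has 3 subfields

The subfields of F_{p^n} are exactly the fields F_{p^d} for d | n (each is the fixed field of the unique index-d subgroup of Gal(F_{p^n}/F_p) ≅ Z/nZ). The divisors of n = 4 are {1, 2, 4}, giving 3 subfields: F_{73^1}, F_{73^2}, F_{73^4}.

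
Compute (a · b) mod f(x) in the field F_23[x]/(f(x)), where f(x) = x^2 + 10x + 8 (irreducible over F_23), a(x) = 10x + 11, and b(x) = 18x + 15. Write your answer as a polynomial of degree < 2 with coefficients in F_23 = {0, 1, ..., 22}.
a · b ≡ 20x + 13 (mod f(x))

Multiply in F_23[x]: a(x)·b(x) = (10x + 11)·(18x + 15) = 19x^2 + 3x + 4. This has degree ≥ 2, so divide by f(x) over F_23: 19x^2 + 3x + 4 = (19)·(x^2 + 10x + 8) + (20x + 13). Hence a·b ≡ 20x + 13 (mod f). (F_23[x]/(f) is a field with 23^2 = 529 elements since f is irreducible of degree 2.)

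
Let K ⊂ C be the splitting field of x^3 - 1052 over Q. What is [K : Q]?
[K : Q] = 6

The roots of x^3 - 1052 are ∛1052, ω∛1052, ω^2∛1052 where ω = e^(2πi/3) is a primitive cube root of unity, so K = Q(∛1052, ω). Now [Q(∛1052):Q] = 3 (since 1052 is not a perfect cube, x^3 - 1052 is irreducible) and [Q(ω):Q] = 2. Both 2 and 3 divide [K:Q], and [K:Q] ≤ 3·2 = 6, so [K:Q] = 6. (Equivalently: Q(∛1052) ⊂ R but ω ∉ R, so [K : Q(∛1052)] = 2.)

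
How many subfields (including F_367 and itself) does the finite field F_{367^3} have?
F_{367^3} has 2 subfields

The subfields of F_{p^n} are exactly the fields F_{p^d} for d | n (each is the fixed field of the unique index-d subgroup of Gal(F_{p^n}/F_p) ≅ Z/nZ). The divisors of n = 3 are {1, 3}, giving 2 subfields: F_{367^1}, F_{367^3}.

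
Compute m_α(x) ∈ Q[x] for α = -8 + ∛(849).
m_α(x) = x^3 + 24x^2 + 192x - 337

Set β = α + 8 = ∛(849), so β^3 = 849. Then (α + 8)^3 - 849 = 0, i.e. α is a root of g(x) = (x + 8)^3 - 849 = x^3 + 24x^2 + 192x - 337. Since g(x) = h(x + 8) where h(x) = x^3 - 849, and h is irreducible over Q (because 849 is not a perfect cube, so h has no rational root, and a monic cubic with no rational root is irreducible), g is also irreducible (irreducibility is preserved under the substitution x → x + 8). Hence m_α(x) = x^3 + 24x^2 + 192x - 337.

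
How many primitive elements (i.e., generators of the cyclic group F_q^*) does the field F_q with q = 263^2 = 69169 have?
There are φ(69168) = 20800 primitive elements

F_q^* is cyclic of order q - 1 = 69168. A cyclic group of order m has exactly φ(m) generators. Here m = 69168 = 2^4 · 3 · 11 · 131, so the number of primitive elements is φ(69168) = 20800.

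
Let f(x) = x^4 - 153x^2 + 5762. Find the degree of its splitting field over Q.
[K : Q] = 4

Solving the quadratic in x^2: x^2 = (153 ± √(153^2 - 4·5762))/2 = (153 ± √361)/2 = (153 ± 19)/2, giving x^2 = 67 or x^2 = 86. So f(x) = (x^2 - 67)(x^2 - 86) and the roots of f are ±√67, ±√86. Hence the splitting field is K = Q(√67, √86). Since 67 and 86 are distinct squarefree integers > 1, their product 5762 is not a perfect square, so √86 ∉ Q(√67). By the tower law [K:Q] = [Q(√67,√86):Q(√67)] · [Q(√67):Q] = 2 · 2 = 4.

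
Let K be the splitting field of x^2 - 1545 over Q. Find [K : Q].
[K : Q] = 2

f(x) = x^2 - 1545 factors as (x - √1545)(x + √1545). The splitting field is K = Q(√1545). Since 1545 is squarefree and > 1, it is not a perfect square, so x^2 - 1545 is irreducible over Q and [Q(√1545) : Q] = 2. Hence [K : Q] = 2.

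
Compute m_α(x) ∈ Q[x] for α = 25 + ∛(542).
m_α(x) = x^3 - 75x^2 + 1875x - 16167

Set β = α - 25 = ∛(542), so β^3 = 542. Then (α - 25)^3 - 542 = 0, i.e. α is a root of g(x) = (x - 25)^3 - 542 = x^3 - 75x^2 + 1875x - 16167. Since g(x) = h(x - 25) where h(x) = x^3 - 542, and h is irreducible over Q (because 542 is not a perfect cube, so h has no rational root, and a monic cubic with no rational root is irreducible), g is also irreducible (irreducibility is preserved under the substitution x → x - 25). Hence m_α(x) = x^3 - 75x^2 + 1875x - 16167.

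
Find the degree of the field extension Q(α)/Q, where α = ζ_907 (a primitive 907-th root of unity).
[Q(α):Q] = 906

The minimal polynomial of ζ_907 over Q is the 907-th cyclotomic polynomial Φ_907(x), which is irreducible over Q and has degree φ(907) = 906. Hence [Q(α):Q] = φ(907) = 906.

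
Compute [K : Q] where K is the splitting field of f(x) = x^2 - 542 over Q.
[K : Q] = 2

f(x) = x^2 - 542 factors as (x - √542)(x + √542). The splitting field is K = Q(√542). Since 542 is squarefree and > 1, it is not a perfect square, so x^2 - 542 is irreducible over Q and [Q(√542) : Q] = 2. Hence [K : Q] = 2.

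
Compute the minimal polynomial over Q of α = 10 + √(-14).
m_α(x) = x^2 - 20x + 114

From α - 10 = √(-14), squaring gives (α - 10)^2 = -14, i.e. α^2 - 20α + 100 = -14, so α^2 - 20α + 114 = 0. The discriminant of x^2 - 20x + 114 is (-20)^2 - 4·(114) = 400 - 456 = -56, and 4·(-14) is not a perfect square in Q since -14 is squarefree and ≠ 1. Hence x^2 - 20x + 114 is irreducible over Q and is the minimal polynomial of α.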